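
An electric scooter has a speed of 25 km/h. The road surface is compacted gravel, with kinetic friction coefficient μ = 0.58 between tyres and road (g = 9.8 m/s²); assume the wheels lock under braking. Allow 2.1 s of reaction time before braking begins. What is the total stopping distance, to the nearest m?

Total stopping distance ≈ 19 m

25 km/h ÷ 3.6 = 6.9444 m/s.
a = μg = 0.58 × 9.8 = 5.684 m/s².
Reaction distance = v·t_r = 6.9444 × 2.1 = 14.583 m.
Braking distance = v²/(2a) = 6.9444² / (2 × 5.684) = 48.225 / 11.368 = 4.242 m.
Total = 14.583 + 4.242 = 18.825 m.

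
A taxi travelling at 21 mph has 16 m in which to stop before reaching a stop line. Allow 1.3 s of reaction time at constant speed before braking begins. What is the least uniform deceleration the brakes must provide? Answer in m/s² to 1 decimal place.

Required deceleration ≈ 11.6 m/s²

21 mph × 0.44704 = 9.3878 m/s.
Distance covered during reaction = 9.3878 × 1.3 = 12.204 m.
Distance available for braking: 16 − 12.204 = 3.796 m.
v² = 2a·d ⇒ a = v²/(2d) = 9.3878² / (2 × 3.796) = 88.131 / 7.592 = 11.6084 m/s².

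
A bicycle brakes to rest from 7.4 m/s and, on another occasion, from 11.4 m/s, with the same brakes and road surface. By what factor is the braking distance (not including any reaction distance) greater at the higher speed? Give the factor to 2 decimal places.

Braking distance d = v²/(2a), so with a fixed, d ∝ v².
Factor = (11.4/7.4)² = 1.5405² = 2.3731.

Factor ≈ 2.37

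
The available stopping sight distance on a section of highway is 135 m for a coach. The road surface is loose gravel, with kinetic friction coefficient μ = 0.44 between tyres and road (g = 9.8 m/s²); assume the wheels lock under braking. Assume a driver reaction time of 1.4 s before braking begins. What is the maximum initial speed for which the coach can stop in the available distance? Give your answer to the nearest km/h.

Maximum speed ≈ 103 km/h

a = μg = 0.44 × 9.8 = 4.312 m/s².
Stopping distance: v·t_r + v²/(2a) = 135 with t_r = 1.4 s and a = 4.312 m/s².
So v² + 12.074 v − 1164.24 = 0.
Positive root: v = −a·t_r + √((a·t_r)² + 2a·d) = −6.037 + √(36.445 + 1164.24) = 28.6139 m/s.
28.6139 m/s × 3.6 = 103.010 km/h.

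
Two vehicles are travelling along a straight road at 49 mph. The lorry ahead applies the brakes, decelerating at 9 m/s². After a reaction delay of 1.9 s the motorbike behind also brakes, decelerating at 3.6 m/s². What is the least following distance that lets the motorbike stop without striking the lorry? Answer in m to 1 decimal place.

49 mph × 0.44704 = 21.9050 m/s.
Leader travels v²/(2a_L) = 479.829 / 18.000 = 26.657 m before stopping.
Follower covers v·t_r = 21.9050 × 1.9 = 41.620 m while reacting, then v²/(2a_F) = 479.829 / 7.200 = 66.643 m while braking, for a total of 41.620 + 66.643 = 108.263 m.
Since a_F ≤ a_L and the follower starts braking later, the follower is never slower than the leader, so the closest approach is when both have stopped.
Minimum gap = 108.263 − 26.657 = 81.606 m.

Minimum gap ≈ 81.6 m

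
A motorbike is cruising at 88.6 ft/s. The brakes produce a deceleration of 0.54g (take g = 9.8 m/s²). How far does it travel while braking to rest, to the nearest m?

Braking distance ≈ 69 m

88.6 ft/s × 0.3048 = 27.0053 m/s.
a = 0.54 × 9.8 = 5.292 m/s².
Braking distance = v²/(2a) = 27.0053² / (2 × 5.292) = 729.286 / 10.584 = 68.905 m.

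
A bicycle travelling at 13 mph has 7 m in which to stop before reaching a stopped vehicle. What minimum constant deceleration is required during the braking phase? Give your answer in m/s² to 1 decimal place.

Required deceleration ≈ 2.4 m/s²

13 mph × 0.44704 = 5.8115 m/s.
v² = 2a·d ⇒ a = v²/(2d) = 5.8115² / (2 × 7.000) = 33.774 / 14.000 = 2.4124 m/s².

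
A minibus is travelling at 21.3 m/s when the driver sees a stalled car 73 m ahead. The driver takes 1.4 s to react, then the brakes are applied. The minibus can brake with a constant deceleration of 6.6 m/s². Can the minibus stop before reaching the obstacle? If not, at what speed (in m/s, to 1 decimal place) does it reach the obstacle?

Yes — it stops about 8.8 m short of the obstacle, so it never reaches it

Reaction distance = 21.3000 × 1.4 = 29.820 m.
Braking distance = v²/(2a) = 453.690 / 13.200 = 34.370 m.
Total stopping distance = 29.820 + 34.370 = 64.190 m, vs 73 m available — it stops with 73 − 64.190 = 8.810 m to spare.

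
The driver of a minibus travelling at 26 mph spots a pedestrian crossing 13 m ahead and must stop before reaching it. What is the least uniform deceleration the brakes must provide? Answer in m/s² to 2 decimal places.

26 mph × 0.44704 = 11.6230 m/s.
v² = 2a·d ⇒ a = v²/(2d) = 11.6230² / (2 × 13.000) = 135.094 / 26.000 = 5.1959 m/s².

Required deceleration ≈ 5.20 m/s²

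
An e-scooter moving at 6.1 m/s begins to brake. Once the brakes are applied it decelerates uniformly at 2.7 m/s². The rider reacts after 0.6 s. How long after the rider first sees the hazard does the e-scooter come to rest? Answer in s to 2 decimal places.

Total time ≈ 2.86 s

Braking time = v/a = 6.1000 / 2.700 = 2.259 s.
Total = 0.6 + 2.259 = 2.859 s.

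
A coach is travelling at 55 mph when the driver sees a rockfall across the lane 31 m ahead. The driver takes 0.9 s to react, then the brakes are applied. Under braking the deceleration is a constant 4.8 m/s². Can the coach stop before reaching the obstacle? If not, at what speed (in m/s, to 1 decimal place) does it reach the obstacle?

No — it strikes the obstacle at 22.8 m/s

55 mph × 0.44704 = 24.5872 m/s.
Reaction distance = 24.5872 × 0.9 = 22.128 m.
Braking distance needed to stop: v²/(2a) = 604.530 / 9.600 = 62.972 m, so total needed = 22.128 + 62.972 = 85.100 m > 31 m — it cannot stop.
Distance remaining when braking begins: 31 − 22.128 = 8.872 m.
v² = v₀² − 2a·d = 604.530 − 2 × 4.800 × 8.872 = 519.359 m²/s².
v = √519.359 = 22.789 m/s.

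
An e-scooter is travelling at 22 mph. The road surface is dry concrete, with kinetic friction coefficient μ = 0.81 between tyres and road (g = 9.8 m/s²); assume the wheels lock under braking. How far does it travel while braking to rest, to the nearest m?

22 mph × 0.44704 = 9.8349 m/s.
a = μg = 0.81 × 9.8 = 7.938 m/s².
Braking distance = v²/(2a) = 9.8349² / (2 × 7.938) = 96.725 / 15.876 = 6.093 m.

Braking distance ≈ 6 m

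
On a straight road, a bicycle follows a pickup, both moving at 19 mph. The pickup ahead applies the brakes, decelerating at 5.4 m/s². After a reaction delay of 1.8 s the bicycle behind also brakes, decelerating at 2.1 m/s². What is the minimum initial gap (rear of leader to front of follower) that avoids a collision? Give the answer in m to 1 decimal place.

Minimum gap ≈ 25.8 m

19 mph × 0.44704 = 8.4938 m/s.
Leader travels v²/(2a_L) = 72.145 / 10.800 = 6.680 m before stopping.
Follower covers v·t_r = 8.4938 × 1.8 = 15.289 m while reacting, then v²/(2a_F) = 72.145 / 4.200 = 17.177 m while braking, for a total of 15.289 + 17.177 = 32.466 m.
Since a_F ≤ a_L and the follower starts braking later, the follower is never slower than the leader, so the closest approach is when both have stopped.
Minimum gap = 32.466 − 6.680 = 25.786 m.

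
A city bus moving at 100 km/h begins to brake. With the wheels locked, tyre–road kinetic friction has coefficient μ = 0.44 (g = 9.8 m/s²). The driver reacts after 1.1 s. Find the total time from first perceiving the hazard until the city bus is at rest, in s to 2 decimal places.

Total time ≈ 7.54 s

100 km/h ÷ 3.6 = 27.7778 m/s.
a = μg = 0.44 × 9.8 = 4.312 m/s².
Braking time = v/a = 27.7778 / 4.312 = 6.442 s.
Total = 1.1 + 6.442 = 7.542 s.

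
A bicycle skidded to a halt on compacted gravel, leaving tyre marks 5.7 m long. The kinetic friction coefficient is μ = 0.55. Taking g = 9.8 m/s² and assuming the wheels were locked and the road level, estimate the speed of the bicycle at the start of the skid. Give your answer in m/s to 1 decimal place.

Initial speed ≈ 7.8 m/s

Deceleration a = μg = 0.55 × 9.8 = 5.390 m/s².
v = √(2a·d) = √(2 × 5.390 × 5.7) = √61.446 = 7.8387 m/s.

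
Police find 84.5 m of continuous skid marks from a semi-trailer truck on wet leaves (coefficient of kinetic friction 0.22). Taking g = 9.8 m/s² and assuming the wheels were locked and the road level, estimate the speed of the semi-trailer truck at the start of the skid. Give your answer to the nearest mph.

Initial speed ≈ 43 mph

Deceleration a = μg = 0.22 × 9.8 = 2.156 m/s².
v = √(2a·d) = √(2 × 2.156 × 84.5) = √364.364 = 19.0883 m/s.
= 19.0883 ÷ 0.44704 = 42.699 mph.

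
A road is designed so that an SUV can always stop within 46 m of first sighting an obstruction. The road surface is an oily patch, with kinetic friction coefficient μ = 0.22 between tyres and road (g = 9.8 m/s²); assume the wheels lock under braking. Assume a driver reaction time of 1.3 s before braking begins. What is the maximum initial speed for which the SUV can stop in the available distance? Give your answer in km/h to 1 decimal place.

a = μg = 0.22 × 9.8 = 2.156 m/s².
Stopping distance: v·t_r + v²/(2a) = 46 with t_r = 1.3 s and a = 2.156 m/s².
So v² + 5.606 v − 198.35 = 0.
Positive root: v = −a·t_r + √((a·t_r)² + 2a·d) = −2.803 + √(7.857 + 198.35) = 11.5569 m/s.
11.5569 m/s × 3.6 = 41.605 km/h.

Maximum speed ≈ 41.6 km/h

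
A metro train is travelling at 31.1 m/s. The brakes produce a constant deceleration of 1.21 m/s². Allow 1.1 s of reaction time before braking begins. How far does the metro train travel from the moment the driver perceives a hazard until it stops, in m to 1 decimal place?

Total stopping distance ≈ 433.9 m

Reaction distance = v·t_r = 31.1000 × 1.1 = 34.210 m.
Braking distance = v²/(2a) = 31.1000² / (2 × 1.210) = 967.210 / 2.420 = 399.674 m.
Total = 34.210 + 399.674 = 433.884 m.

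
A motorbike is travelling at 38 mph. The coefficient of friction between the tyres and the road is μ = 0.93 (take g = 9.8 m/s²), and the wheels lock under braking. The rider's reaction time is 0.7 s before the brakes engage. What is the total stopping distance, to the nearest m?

Total stopping distance ≈ 28 m

38 mph × 0.44704 = 16.9875 m/s.
a = μg = 0.93 × 9.8 = 9.114 m/s².
Reaction distance = v·t_r = 16.9875 × 0.7 = 11.891 m.
Braking distance = v²/(2a) = 16.9875² / (2 × 9.114) = 288.575 / 18.228 = 15.831 m.
Total = 11.891 + 15.831 = 27.722 m.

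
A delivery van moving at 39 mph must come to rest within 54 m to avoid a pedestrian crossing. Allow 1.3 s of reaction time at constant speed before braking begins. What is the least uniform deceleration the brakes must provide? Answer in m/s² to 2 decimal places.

39 mph × 0.44704 = 17.4346 m/s.
Distance covered during reaction = 17.4346 × 1.3 = 22.665 m.
Distance available for braking: 54 − 22.665 = 31.335 m.
v² = 2a·d ⇒ a = v²/(2d) = 17.4346² / (2 × 31.335) = 303.965 / 62.670 = 4.8502 m/s².

Required deceleration ≈ 4.85 m/s²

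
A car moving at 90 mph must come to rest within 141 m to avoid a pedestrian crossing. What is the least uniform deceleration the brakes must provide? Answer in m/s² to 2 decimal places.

90 mph × 0.44704 = 40.2336 m/s.
v² = 2a·d ⇒ a = v²/(2d) = 40.2336² / (2 × 141.000) = 1618.743 / 282.000 = 5.7402 m/s².

Required deceleration ≈ 5.74 m/s²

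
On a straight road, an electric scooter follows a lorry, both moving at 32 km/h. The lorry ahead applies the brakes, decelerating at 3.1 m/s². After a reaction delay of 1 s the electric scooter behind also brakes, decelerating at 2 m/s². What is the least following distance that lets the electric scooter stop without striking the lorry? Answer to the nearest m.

Minimum gap ≈ 16 m

32 km/h ÷ 3.6 = 8.8889 m/s.
Leader travels v²/(2a_L) = 79.013 / 6.200 = 12.744 m before stopping.
Follower covers v·t_r = 8.8889 × 1 = 8.889 m while reacting, then v²/(2a_F) = 79.013 / 4.000 = 19.753 m while braking, for a total of 8.889 + 19.753 = 28.642 m.
Since a_F ≤ a_L and the follower starts braking later, the follower is never slower than the leader, so the closest approach is when both have stopped.
Minimum gap = 28.642 − 12.744 = 15.898 m.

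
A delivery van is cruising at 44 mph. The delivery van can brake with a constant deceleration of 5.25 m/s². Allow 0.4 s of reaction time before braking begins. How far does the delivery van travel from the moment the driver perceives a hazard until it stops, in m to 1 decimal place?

Total stopping distance ≈ 44.7 m

44 mph × 0.44704 = 19.6698 m/s.
Reaction distance = v·t_r = 19.6698 × 0.4 = 7.868 m.
Braking distance = v²/(2a) = 19.6698² / (2 × 5.250) = 386.901 / 10.500 = 36.848 m.
Total = 7.868 + 36.848 = 44.716 m.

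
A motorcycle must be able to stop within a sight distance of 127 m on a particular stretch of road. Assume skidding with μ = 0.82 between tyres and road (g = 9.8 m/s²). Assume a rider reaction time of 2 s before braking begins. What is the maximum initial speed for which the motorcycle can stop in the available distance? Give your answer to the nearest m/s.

Maximum speed ≈ 32 m/s

a = μg = 0.82 × 9.8 = 8.036 m/s².
Stopping distance: v·t_r + v²/(2a) = 127 with t_r = 2 s and a = 8.036 m/s².
So v² + 32.144 v − 2041.14 = 0.
Positive root: v = −a·t_r + √((a·t_r)² + 2a·d) = −16.072 + √(258.309 + 2041.14) = 31.8806 m/s.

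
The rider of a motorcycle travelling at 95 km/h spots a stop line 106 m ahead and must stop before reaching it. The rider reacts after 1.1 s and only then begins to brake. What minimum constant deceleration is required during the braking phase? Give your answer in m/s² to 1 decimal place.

Required deceleration ≈ 4.5 m/s²

95 km/h ÷ 3.6 = 26.3889 m/s.
Distance covered during reaction = 26.3889 × 1.1 = 29.028 m.
Distance available for braking: 106 − 29.028 = 76.972 m.
v² = 2a·d ⇒ a = v²/(2d) = 26.3889² / (2 × 76.972) = 696.374 / 153.944 = 4.5236 m/s².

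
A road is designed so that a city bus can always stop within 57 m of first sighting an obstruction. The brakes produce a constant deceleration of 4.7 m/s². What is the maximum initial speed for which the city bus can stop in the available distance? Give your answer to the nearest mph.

Maximum speed ≈ 52 mph

v²/(2a) = d ⇒ v = √(2 × 4.700 × 57) = √535.80 = 23.1474 m/s.
23.1474 m/s ÷ 0.44704 = 51.779 mph.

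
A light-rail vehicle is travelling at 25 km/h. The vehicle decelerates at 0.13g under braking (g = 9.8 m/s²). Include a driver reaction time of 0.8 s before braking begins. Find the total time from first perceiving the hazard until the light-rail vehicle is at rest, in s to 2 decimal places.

Total time ≈ 6.25 s

25 km/h ÷ 3.6 = 6.9444 m/s.
a = 0.13 × 9.8 = 1.274 m/s².
Braking time = v/a = 6.9444 / 1.274 = 5.451 s.
Total = 0.8 + 5.451 = 6.251 s.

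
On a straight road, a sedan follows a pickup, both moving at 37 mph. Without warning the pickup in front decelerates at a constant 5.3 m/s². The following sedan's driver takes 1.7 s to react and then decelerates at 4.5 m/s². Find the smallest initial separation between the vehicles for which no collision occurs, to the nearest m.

Minimum gap ≈ 33 m

37 mph × 0.44704 = 16.5405 m/s.
Leader travels v²/(2a_L) = 273.588 / 10.600 = 25.810 m before stopping.
Follower covers v·t_r = 16.5405 × 1.7 = 28.119 m while reacting, then v²/(2a_F) = 273.588 / 9.000 = 30.399 m while braking, for a total of 28.119 + 30.399 = 58.518 m.
Since a_F ≤ a_L and the follower starts braking later, the follower is never slower than the leader, so the closest approach is when both have stopped.
Minimum gap = 58.518 − 25.810 = 32.708 m.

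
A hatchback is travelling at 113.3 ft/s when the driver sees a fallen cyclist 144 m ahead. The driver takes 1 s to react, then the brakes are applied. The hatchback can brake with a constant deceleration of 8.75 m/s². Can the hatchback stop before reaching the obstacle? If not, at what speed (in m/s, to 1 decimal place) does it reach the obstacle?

Yes — it stops about 41.3 m short of the obstacle, so it never reaches it

113.3 ft/s × 0.3048 = 34.5338 m/s.
Reaction distance = 34.5338 × 1 = 34.534 m.
Braking distance = v²/(2a) = 1192.583 / 17.500 = 68.148 m.
Total stopping distance = 34.534 + 68.148 = 102.682 m, vs 144 m available — it stops with 144 − 102.682 = 41.318 m to spare.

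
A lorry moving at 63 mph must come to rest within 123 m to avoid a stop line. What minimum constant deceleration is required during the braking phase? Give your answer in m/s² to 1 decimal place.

63 mph × 0.44704 = 28.1635 m/s.
v² = 2a·d ⇒ a = v²/(2d) = 28.1635² / (2 × 123.000) = 793.183 / 246.000 = 3.2243 m/s².

Required deceleration ≈ 3.2 m/s²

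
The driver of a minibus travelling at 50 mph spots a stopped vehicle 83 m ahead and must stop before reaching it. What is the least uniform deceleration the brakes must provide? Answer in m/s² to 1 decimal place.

Required deceleration ≈ 3.0 m/s²

50 mph × 0.44704 = 22.3520 m/s.
v² = 2a·d ⇒ a = v²/(2d) = 22.3520² / (2 × 83.000) = 499.612 / 166.000 = 3.0097 m/s².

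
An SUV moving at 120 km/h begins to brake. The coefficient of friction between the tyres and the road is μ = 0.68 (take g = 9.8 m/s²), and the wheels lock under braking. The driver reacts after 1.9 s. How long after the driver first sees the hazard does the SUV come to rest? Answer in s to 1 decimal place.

Total time ≈ 6.9 s

120 km/h ÷ 3.6 = 33.3333 m/s.
a = μg = 0.68 × 9.8 = 6.664 m/s².
Braking time = v/a = 33.3333 / 6.664 = 5.002 s.
Total = 1.9 + 5.002 = 6.902 s.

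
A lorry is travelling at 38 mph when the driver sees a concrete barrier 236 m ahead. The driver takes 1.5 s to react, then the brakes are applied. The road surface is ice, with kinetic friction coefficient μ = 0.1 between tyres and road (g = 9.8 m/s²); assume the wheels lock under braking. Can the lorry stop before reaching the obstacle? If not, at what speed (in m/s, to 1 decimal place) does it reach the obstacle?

Yes — it stops about 63.3 m short of the obstacle, so it never reaches it

38 mph × 0.44704 = 16.9875 m/s.
a = μg = 0.1 × 9.8 = 0.980 m/s².
Reaction distance = 16.9875 × 1.5 = 25.481 m.
Braking distance = v²/(2a) = 288.575 / 1.960 = 147.232 m.
Total stopping distance = 25.481 + 147.232 = 172.713 m, vs 236 m available — it stops with 236 − 172.713 = 63.287 m to spare.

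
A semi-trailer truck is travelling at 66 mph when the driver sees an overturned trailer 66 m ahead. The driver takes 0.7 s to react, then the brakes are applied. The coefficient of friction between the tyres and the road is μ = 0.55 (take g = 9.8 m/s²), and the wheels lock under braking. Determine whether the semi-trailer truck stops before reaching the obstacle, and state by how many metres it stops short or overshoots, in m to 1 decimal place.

No — it overshoots by 35.4 m

66 mph × 0.44704 = 29.5046 m/s.
a = μg = 0.55 × 9.8 = 5.390 m/s².
Reaction distance = 29.5046 × 0.7 = 20.653 m.
Braking distance = v²/(2a) = 870.521 / 10.780 = 80.753 m.
Total stopping distance = 20.653 + 80.753 = 101.406 m, vs 66 m available — it cannot stop in time and overshoots by 101.406 − 66 = 35.406 m.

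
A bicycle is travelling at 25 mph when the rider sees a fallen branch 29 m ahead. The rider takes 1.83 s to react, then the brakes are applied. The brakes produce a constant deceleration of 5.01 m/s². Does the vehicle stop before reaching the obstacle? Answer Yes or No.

No

25 mph × 0.44704 = 11.1760 m/s.
Reaction distance = 11.1760 × 1.83 = 20.452 m.
Braking distance = v²/(2a) = 124.903 / 10.020 = 12.465 m.
Total stopping distance = 20.452 + 12.465 = 32.917 m, vs 29 m available — it cannot stop in time and overshoots by 32.917 − 29 = 3.917 m.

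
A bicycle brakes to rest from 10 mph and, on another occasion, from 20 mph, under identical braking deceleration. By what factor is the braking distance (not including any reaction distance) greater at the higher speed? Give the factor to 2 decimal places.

Braking distance d = v²/(2a), so with a fixed, d ∝ v².
Factor = (20/10)² = 2.0000² = 4.0000.

Factor ≈ 4.00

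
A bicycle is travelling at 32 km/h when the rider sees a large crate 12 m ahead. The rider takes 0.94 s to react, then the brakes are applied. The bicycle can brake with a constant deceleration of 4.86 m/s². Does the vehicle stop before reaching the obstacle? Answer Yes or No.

No

32 km/h ÷ 3.6 = 8.8889 m/s.
Reaction distance = 8.8889 × 0.94 = 8.356 m.
Braking distance = v²/(2a) = 79.013 / 9.720 = 8.129 m.
Total stopping distance = 8.356 + 8.129 = 16.485 m, vs 12 m available — it cannot stop in time and overshoots by 16.485 − 12 = 4.485 m.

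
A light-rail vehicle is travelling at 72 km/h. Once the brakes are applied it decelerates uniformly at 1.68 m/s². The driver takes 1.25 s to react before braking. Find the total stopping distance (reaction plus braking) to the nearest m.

72 km/h ÷ 3.6 = 20.0000 m/s.
Reaction distance = v·t_r = 20.0000 × 1.25 = 25.000 m.
Braking distance = v²/(2a) = 20.0000² / (2 × 1.680) = 400.000 / 3.360 = 119.048 m.
Total = 25.000 + 119.048 = 144.048 m.

Total stopping distance ≈ 144 m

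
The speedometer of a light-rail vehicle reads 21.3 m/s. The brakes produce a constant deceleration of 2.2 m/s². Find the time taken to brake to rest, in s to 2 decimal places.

Braking time ≈ 9.68 s

Braking time = v/a = 21.3000 / 2.200 = 9.682 s.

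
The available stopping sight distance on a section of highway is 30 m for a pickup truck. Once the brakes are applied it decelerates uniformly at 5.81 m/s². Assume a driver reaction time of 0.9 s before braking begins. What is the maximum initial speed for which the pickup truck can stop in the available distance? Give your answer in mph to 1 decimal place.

Stopping distance: v·t_r + v²/(2a) = 30 with t_r = 0.9 s and a = 5.810 m/s².
So v² + 10.458 v − 348.60 = 0.
Positive root: v = −a·t_r + √((a·t_r)² + 2a·d) = −5.229 + √(27.342 + 348.60) = 14.1602 m/s.
14.1602 m/s ÷ 0.44704 = 31.675 mph.

Maximum speed ≈ 31.7 mph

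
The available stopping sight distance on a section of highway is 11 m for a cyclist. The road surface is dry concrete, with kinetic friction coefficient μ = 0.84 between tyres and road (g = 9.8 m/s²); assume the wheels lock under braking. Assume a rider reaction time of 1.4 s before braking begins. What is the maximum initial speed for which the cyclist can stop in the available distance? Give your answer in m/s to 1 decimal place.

a = μg = 0.84 × 9.8 = 8.232 m/s².
Stopping distance: v·t_r + v²/(2a) = 11 with t_r = 1.4 s and a = 8.232 m/s².
So v² + 23.050 v − 181.10 = 0.
Positive root: v = −a·t_r + √((a·t_r)² + 2a·d) = −11.525 + √(132.826 + 181.10) = 6.1930 m/s.

Maximum speed ≈ 6.2 m/s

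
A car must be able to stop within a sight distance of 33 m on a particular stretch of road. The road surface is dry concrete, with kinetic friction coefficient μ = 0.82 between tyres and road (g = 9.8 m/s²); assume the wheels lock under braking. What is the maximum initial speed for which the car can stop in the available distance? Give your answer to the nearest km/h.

a = μg = 0.82 × 9.8 = 8.036 m/s².
v²/(2a) = d ⇒ v = √(2 × 8.036 × 33) = √530.38 = 23.0300 m/s.
23.0300 m/s × 3.6 = 82.908 km/h.

Maximum speed ≈ 83 km/h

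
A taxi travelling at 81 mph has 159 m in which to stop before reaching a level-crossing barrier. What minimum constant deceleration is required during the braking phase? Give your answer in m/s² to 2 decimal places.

81 mph × 0.44704 = 36.2102 m/s.
v² = 2a·d ⇒ a = v²/(2d) = 36.2102² / (2 × 159.000) = 1311.179 / 318.000 = 4.1232 m/s².

Required deceleration ≈ 4.12 m/s²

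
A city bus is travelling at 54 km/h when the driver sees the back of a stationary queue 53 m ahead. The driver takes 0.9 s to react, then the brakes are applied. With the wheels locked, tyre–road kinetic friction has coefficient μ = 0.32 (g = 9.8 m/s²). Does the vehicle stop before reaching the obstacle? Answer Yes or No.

54 km/h ÷ 3.6 = 15.0000 m/s.
a = μg = 0.32 × 9.8 = 3.136 m/s².
Reaction distance = 15.0000 × 0.9 = 13.500 m.
Braking distance = v²/(2a) = 225.000 / 6.272 = 35.874 m.
Total stopping distance = 13.500 + 35.874 = 49.374 m, vs 53 m available — it stops with 53 − 49.374 = 3.626 m to spare.

Yes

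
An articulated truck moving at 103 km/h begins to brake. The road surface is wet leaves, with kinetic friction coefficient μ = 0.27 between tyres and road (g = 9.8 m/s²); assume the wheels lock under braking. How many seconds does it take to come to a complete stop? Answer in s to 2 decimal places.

103 km/h ÷ 3.6 = 28.6111 m/s.
a = μg = 0.27 × 9.8 = 2.646 m/s².
Braking time = v/a = 28.6111 / 2.646 = 10.813 s.

Braking time ≈ 10.81 s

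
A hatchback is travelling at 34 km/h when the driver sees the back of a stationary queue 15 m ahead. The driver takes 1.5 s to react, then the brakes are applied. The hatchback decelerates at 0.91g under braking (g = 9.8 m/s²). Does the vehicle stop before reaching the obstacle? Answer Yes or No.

No

34 km/h ÷ 3.6 = 9.4444 m/s.
a = 0.91 × 9.8 = 8.918 m/s².
Reaction distance = 9.4444 × 1.5 = 14.167 m.
Braking distance = v²/(2a) = 89.197 / 17.836 = 5.001 m.
Total stopping distance = 14.167 + 5.001 = 19.168 m, vs 15 m available — it cannot stop in time and overshoots by 19.168 − 15 = 4.168 m.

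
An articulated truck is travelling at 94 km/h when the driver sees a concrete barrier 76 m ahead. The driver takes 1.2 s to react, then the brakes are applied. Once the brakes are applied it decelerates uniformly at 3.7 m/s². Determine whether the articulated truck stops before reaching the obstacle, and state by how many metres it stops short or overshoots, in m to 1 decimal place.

94 km/h ÷ 3.6 = 26.1111 m/s.
Reaction distance = 26.1111 × 1.2 = 31.333 m.
Braking distance = v²/(2a) = 681.790 / 7.400 = 92.134 m.
Total stopping distance = 31.333 + 92.134 = 123.467 m, vs 76 m available — it cannot stop in time and overshoots by 123.467 − 76 = 47.467 m.

No — it overshoots by 47.5 m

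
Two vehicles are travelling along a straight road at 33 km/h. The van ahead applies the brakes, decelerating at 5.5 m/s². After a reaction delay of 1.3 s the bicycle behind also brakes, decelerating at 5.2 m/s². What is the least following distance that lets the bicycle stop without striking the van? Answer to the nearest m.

33 km/h ÷ 3.6 = 9.1667 m/s.
Leader travels v²/(2a_L) = 84.028 / 11.000 = 7.639 m before stopping.
Follower covers v·t_r = 9.1667 × 1.3 = 11.917 m while reacting, then v²/(2a_F) = 84.028 / 10.400 = 8.080 m while braking, for a total of 11.917 + 8.080 = 19.997 m.
Since a_F ≤ a_L and the follower starts braking later, the follower is never slower than the leader, so the closest approach is when both have stopped.
Minimum gap = 19.997 − 7.639 = 12.358 m.

Minimum gap ≈ 12 m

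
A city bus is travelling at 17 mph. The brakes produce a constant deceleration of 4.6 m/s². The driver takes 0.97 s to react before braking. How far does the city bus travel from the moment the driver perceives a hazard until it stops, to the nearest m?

17 mph × 0.44704 = 7.5997 m/s.
Reaction distance = v·t_r = 7.5997 × 0.97 = 7.372 m.
Braking distance = v²/(2a) = 7.5997² / (2 × 4.600) = 57.755 / 9.200 = 6.278 m.
Total = 7.372 + 6.278 = 13.650 m.

Total stopping distance ≈ 14 m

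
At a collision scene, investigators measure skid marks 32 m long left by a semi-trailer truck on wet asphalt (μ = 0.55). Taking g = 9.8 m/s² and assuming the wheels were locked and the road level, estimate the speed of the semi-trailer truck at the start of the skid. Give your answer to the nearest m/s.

Deceleration a = μg = 0.55 × 9.8 = 5.390 m/s².
v = √(2a·d) = √(2 × 5.390 × 32) = √344.960 = 18.5731 m/s.

Initial speed ≈ 19 m/s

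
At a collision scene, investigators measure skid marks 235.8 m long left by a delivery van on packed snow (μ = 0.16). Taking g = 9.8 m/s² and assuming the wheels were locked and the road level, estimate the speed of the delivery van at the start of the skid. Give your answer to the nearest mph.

Initial speed ≈ 61 mph

Deceleration a = μg = 0.16 × 9.8 = 1.568 m/s².
v = √(2a·d) = √(2 × 1.568 × 235.8) = √739.469 = 27.1932 m/s.
= 27.1932 ÷ 0.44704 = 60.829 mph.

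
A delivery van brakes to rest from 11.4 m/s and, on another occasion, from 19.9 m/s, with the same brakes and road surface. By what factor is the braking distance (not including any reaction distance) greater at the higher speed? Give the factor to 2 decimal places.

Factor ≈ 3.05

Braking distance d = v²/(2a), so with a fixed, d ∝ v².
Factor = (19.9/11.4)² = 1.7456² = 3.0471.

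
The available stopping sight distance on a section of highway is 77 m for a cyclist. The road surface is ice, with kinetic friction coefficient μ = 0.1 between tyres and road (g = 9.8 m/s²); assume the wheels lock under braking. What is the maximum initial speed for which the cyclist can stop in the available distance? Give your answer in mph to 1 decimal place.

Maximum speed ≈ 27.5 mph

a = μg = 0.1 × 9.8 = 0.980 m/s².
v²/(2a) = d ⇒ v = √(2 × 0.980 × 77) = √150.92 = 12.2850 m/s.
12.2850 m/s ÷ 0.44704 = 27.481 mph.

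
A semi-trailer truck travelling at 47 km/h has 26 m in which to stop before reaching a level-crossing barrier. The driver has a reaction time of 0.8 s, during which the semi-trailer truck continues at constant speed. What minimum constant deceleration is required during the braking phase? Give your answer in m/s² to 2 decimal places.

47 km/h ÷ 3.6 = 13.0556 m/s.
Distance covered during reaction = 13.0556 × 0.8 = 10.444 m.
Distance available for braking: 26 − 10.444 = 15.556 m.
v² = 2a·d ⇒ a = v²/(2d) = 13.0556² / (2 × 15.556) = 170.449 / 31.112 = 5.4786 m/s².

Required deceleration ≈ 5.48 m/s²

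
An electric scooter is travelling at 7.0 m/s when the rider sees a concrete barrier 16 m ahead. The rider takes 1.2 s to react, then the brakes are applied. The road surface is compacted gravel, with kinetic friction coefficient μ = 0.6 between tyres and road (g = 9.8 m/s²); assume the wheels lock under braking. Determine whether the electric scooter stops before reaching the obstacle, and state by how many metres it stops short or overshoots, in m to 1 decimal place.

Yes — it stops 3.4 m short of the obstacle

a = μg = 0.6 × 9.8 = 5.880 m/s².
Reaction distance = 7.0000 × 1.2 = 8.400 m.
Braking distance = v²/(2a) = 49.000 / 11.760 = 4.167 m.
Total stopping distance = 8.400 + 4.167 = 12.567 m, vs 16 m available — it stops with 16 − 12.567 = 3.433 m to spare.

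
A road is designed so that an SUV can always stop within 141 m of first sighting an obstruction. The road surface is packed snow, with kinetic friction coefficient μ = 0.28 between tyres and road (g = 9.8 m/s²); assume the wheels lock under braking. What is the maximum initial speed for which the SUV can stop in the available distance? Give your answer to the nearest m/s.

Maximum speed ≈ 28 m/s

a = μg = 0.28 × 9.8 = 2.744 m/s².
v²/(2a) = d ⇒ v = √(2 × 2.744 × 141) = √773.81 = 27.8174 m/s.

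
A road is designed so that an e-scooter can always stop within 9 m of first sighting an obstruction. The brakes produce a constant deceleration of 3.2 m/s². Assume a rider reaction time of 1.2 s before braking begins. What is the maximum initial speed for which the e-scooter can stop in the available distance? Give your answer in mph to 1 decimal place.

Stopping distance: v·t_r + v²/(2a) = 9 with t_r = 1.2 s and a = 3.200 m/s².
So v² + 7.680 v − 57.60 = 0.
Positive root: v = −a·t_r + √((a·t_r)² + 2a·d) = −3.840 + √(14.746 + 57.60) = 4.6656 m/s.
4.6656 m/s ÷ 0.44704 = 10.437 mph.

Maximum speed ≈ 10.4 mph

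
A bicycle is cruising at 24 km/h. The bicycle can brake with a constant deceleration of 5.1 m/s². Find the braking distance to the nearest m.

Braking distance ≈ 4 m

24 km/h ÷ 3.6 = 6.6667 m/s.
Braking distance = v²/(2a) = 6.6667² / (2 × 5.100) = 44.445 / 10.200 = 4.357 m.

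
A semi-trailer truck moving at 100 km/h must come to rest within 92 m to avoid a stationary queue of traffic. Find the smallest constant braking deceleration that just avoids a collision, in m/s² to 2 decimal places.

100 km/h ÷ 3.6 = 27.7778 m/s.
v² = 2a·d ⇒ a = v²/(2d) = 27.7778² / (2 × 92.000) = 771.606 / 184.000 = 4.1935 m/s².

Required deceleration ≈ 4.19 m/s²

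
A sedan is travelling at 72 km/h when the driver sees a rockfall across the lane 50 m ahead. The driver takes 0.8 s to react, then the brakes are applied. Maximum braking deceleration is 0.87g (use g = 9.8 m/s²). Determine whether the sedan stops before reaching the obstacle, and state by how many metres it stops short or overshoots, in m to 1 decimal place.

Yes — it stops 10.5 m short of the obstacle

72 km/h ÷ 3.6 = 20.0000 m/s.
a = 0.87 × 9.8 = 8.526 m/s².
Reaction distance = 20.0000 × 0.8 = 16.000 m.
Braking distance = v²/(2a) = 400.000 / 17.052 = 23.458 m.
Total stopping distance = 16.000 + 23.458 = 39.458 m, vs 50 m available — it stops with 50 − 39.458 = 10.542 m to spare.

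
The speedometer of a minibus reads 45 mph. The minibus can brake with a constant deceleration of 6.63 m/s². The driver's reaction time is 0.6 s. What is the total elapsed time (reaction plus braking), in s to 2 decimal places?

45 mph × 0.44704 = 20.1168 m/s.
Braking time = v/a = 20.1168 / 6.630 = 3.034 s.
Total = 0.6 + 3.034 = 3.634 s.

Total time ≈ 3.63 s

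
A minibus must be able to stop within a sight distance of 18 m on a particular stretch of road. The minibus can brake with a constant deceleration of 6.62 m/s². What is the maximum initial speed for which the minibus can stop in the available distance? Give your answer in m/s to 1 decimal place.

Maximum speed ≈ 15.4 m/s

v²/(2a) = d ⇒ v = √(2 × 6.620 × 18) = √238.32 = 15.4376 m/s.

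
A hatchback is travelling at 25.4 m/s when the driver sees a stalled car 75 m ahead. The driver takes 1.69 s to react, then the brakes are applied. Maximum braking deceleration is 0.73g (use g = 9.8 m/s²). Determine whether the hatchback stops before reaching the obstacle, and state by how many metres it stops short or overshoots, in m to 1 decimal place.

No — it overshoots by 13.0 m

a = 0.73 × 9.8 = 7.154 m/s².
Reaction distance = 25.4000 × 1.69 = 42.926 m.
Braking distance = v²/(2a) = 645.160 / 14.308 = 45.091 m.
Total stopping distance = 42.926 + 45.091 = 88.017 m, vs 75 m available — it cannot stop in time and overshoots by 88.017 − 75 = 13.017 m.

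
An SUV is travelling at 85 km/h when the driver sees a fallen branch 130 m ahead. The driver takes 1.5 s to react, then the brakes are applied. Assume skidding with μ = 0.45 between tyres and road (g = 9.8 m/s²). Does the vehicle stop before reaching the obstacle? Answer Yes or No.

85 km/h ÷ 3.6 = 23.6111 m/s.
a = μg = 0.45 × 9.8 = 4.410 m/s².
Reaction distance = 23.6111 × 1.5 = 35.417 m.
Braking distance = v²/(2a) = 557.484 / 8.820 = 63.207 m.
Total stopping distance = 35.417 + 63.207 = 98.624 m, vs 130 m available — it stops with 130 − 98.624 = 31.376 m to spare.

Yes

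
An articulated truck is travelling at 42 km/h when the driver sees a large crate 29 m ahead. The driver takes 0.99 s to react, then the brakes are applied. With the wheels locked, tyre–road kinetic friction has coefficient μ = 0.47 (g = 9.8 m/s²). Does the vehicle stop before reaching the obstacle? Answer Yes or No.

Yes

42 km/h ÷ 3.6 = 11.6667 m/s.
a = μg = 0.47 × 9.8 = 4.606 m/s².
Reaction distance = 11.6667 × 0.99 = 11.550 m.
Braking distance = v²/(2a) = 136.112 / 9.212 = 14.776 m.
Total stopping distance = 11.550 + 14.776 = 26.326 m, vs 29 m available — it stops with 29 − 26.326 = 2.674 m to spare.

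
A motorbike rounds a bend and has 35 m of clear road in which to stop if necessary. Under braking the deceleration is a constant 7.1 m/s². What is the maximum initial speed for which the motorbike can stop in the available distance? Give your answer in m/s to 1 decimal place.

v²/(2a) = d ⇒ v = √(2 × 7.100 × 35) = √497.00 = 22.2935 m/s.

Maximum speed ≈ 22.3 m/s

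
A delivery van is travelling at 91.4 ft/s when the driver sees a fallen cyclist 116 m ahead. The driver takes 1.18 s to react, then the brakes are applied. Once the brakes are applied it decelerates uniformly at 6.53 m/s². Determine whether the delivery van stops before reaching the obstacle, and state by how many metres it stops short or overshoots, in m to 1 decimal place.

Yes — it stops 23.7 m short of the obstacle

91.4 ft/s × 0.3048 = 27.8587 m/s.
Reaction distance = 27.8587 × 1.18 = 32.873 m.
Braking distance = v²/(2a) = 776.107 / 13.060 = 59.426 m.
Total stopping distance = 32.873 + 59.426 = 92.299 m, vs 116 m available — it stops with 116 − 92.299 = 23.701 m to spare.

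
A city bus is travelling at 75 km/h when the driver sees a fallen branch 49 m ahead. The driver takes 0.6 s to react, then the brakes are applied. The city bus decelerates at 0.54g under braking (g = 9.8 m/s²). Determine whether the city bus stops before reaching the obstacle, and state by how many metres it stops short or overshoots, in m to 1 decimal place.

75 km/h ÷ 3.6 = 20.8333 m/s.
a = 0.54 × 9.8 = 5.292 m/s².
Reaction distance = 20.8333 × 0.6 = 12.500 m.
Braking distance = v²/(2a) = 434.026 / 10.584 = 41.008 m.
Total stopping distance = 12.500 + 41.008 = 53.508 m, vs 49 m available — it cannot stop in time and overshoots by 53.508 − 49 = 4.508 m.

No — it overshoots by 4.5 m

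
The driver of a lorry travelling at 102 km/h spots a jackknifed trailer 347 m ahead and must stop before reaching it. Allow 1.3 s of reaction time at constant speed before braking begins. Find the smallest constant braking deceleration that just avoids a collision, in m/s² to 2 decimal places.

Required deceleration ≈ 1.29 m/s²

102 km/h ÷ 3.6 = 28.3333 m/s.
Distance covered during reaction = 28.3333 × 1.3 = 36.833 m.
Distance available for braking: 347 − 36.833 = 310.167 m.
v² = 2a·d ⇒ a = v²/(2d) = 28.3333² / (2 × 310.167) = 802.776 / 620.334 = 1.2941 m/s².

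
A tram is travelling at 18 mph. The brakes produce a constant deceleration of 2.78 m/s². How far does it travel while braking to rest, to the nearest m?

18 mph × 0.44704 = 8.0467 m/s.
Braking distance = v²/(2a) = 8.0467² / (2 × 2.780) = 64.749 / 5.560 = 11.646 m.

Braking distance ≈ 12 m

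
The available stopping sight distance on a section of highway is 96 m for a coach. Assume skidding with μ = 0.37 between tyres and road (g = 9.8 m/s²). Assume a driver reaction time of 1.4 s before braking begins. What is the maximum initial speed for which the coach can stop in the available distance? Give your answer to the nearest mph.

Maximum speed ≈ 49 mph

a = μg = 0.37 × 9.8 = 3.626 m/s².
Stopping distance: v·t_r + v²/(2a) = 96 with t_r = 1.4 s and a = 3.626 m/s².
So v² + 10.153 v − 696.19 = 0.
Positive root: v = −a·t_r + √((a·t_r)² + 2a·d) = −5.076 + √(25.766 + 696.19) = 21.7932 m/s.
21.7932 m/s ÷ 0.44704 = 48.750 mph.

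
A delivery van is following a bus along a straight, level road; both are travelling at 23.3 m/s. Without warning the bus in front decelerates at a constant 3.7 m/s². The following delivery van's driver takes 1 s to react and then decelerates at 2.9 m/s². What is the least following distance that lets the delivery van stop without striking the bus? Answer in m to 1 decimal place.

Minimum gap ≈ 43.5 m

Leader travels v²/(2a_L) = 542.890 / 7.400 = 73.364 m before stopping.
Follower covers v·t_r = 23.3000 × 1 = 23.300 m while reacting, then v²/(2a_F) = 542.890 / 5.800 = 93.602 m while braking, for a total of 23.300 + 93.602 = 116.902 m.
Since a_F ≤ a_L and the follower starts braking later, the follower is never slower than the leader, so the closest approach is when both have stopped.
Minimum gap = 116.902 − 73.364 = 43.538 m.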